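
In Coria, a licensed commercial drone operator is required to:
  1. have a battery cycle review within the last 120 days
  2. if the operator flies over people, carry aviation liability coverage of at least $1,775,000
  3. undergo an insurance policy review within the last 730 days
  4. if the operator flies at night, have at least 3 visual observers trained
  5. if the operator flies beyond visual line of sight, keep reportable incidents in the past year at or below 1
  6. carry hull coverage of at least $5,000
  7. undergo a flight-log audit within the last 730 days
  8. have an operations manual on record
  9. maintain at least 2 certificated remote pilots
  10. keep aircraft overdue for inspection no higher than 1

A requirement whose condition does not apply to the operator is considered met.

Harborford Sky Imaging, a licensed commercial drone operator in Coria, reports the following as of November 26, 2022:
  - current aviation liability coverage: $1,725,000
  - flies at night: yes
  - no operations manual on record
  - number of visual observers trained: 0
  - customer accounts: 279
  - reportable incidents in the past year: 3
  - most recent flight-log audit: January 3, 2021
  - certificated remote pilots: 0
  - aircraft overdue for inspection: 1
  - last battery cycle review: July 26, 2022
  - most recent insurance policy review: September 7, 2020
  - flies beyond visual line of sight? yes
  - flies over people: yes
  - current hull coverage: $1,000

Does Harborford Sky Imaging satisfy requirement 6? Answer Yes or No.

6. hull coverage $1,000 < $5,000 → not met

No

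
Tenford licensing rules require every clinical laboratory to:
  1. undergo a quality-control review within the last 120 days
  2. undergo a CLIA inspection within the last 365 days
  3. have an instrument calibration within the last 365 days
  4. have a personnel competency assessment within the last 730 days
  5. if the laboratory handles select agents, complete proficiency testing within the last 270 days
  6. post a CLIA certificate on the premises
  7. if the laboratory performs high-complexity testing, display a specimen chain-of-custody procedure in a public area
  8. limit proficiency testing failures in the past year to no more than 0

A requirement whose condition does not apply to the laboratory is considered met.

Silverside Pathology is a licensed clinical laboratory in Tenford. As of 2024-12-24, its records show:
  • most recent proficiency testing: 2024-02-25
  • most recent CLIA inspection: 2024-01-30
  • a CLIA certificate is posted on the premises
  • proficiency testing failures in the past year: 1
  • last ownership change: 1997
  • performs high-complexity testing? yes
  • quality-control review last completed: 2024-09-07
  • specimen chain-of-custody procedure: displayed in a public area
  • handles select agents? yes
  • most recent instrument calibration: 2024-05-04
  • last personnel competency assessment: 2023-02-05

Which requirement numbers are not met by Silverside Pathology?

1. quality-control review 108 days ago vs limit 120 → met
2. CLIA inspection 329 days ago vs limit 365 → met
3. instrument calibration 234 days ago vs limit 365 → met
4. personnel competency assessment 688 days ago vs limit 730 → met
5. condition 'handles select agents' holds; proficiency testing 303 days ago vs limit 270 → not met
6. CLIA certificate present → met
7. condition 'performs high-complexity testing' holds; specimen chain-of-custody procedure present → met
8. proficiency testing failures in the past year 1 > 0 → not met
Not met: 5, 8

5, 8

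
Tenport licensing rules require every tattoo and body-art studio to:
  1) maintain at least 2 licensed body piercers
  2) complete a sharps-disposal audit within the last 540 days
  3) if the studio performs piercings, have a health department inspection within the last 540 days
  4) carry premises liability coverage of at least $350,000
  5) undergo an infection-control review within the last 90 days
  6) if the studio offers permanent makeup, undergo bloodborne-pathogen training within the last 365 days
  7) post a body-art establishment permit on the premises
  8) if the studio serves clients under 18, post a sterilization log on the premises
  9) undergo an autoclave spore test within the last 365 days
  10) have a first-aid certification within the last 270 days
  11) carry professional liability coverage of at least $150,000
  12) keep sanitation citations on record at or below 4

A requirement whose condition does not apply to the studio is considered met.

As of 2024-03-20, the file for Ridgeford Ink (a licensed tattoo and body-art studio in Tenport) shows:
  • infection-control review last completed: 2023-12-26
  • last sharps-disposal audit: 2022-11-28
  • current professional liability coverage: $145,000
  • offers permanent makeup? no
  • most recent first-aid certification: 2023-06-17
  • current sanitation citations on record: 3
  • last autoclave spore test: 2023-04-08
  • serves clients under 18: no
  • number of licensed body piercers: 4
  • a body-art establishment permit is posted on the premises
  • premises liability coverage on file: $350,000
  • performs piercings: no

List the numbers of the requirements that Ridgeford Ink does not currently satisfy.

10, 11

1. licensed body piercers 4 ≥ 2 → met
2. sharps-disposal audit 478 days ago vs limit 540 → met
3. condition 'performs piercings' does not hold → requirement n/a → met
4. premises liability coverage $350,000 ≥ $350,000 → met
5. infection-control review 85 days ago vs limit 90 → met
6. condition 'offers permanent makeup' does not hold → requirement n/a → met
7. body-art establishment permit present → met
8. condition 'serves clients under 18' does not hold → requirement n/a → met
9. autoclave spore test 347 days ago vs limit 365 → met
10. first-aid certification 277 days ago vs limit 270 → not met
11. professional liability coverage $145,000 < $150,000 → not met
12. sanitation citations on record 3 ≤ 4 → met
Not met: 10, 11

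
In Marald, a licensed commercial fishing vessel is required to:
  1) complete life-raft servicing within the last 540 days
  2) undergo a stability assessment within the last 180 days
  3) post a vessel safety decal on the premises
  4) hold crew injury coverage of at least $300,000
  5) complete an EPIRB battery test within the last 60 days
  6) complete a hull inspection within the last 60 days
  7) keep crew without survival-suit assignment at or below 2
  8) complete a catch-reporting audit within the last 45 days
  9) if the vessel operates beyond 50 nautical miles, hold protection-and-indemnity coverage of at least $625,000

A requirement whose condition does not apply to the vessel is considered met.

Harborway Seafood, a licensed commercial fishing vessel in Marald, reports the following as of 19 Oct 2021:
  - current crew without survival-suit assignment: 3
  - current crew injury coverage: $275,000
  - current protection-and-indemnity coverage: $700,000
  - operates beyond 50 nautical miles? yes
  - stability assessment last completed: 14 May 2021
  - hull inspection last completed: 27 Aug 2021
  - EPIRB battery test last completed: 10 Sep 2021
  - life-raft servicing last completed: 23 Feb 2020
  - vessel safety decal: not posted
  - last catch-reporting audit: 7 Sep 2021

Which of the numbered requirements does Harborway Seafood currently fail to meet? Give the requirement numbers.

1, 3, 4, 7

1. life-raft servicing 604 days ago vs limit 540 → not met
2. stability assessment 158 days ago vs limit 180 → met
3. vessel safety decal absent → not met
4. crew injury coverage $275,000 < $300,000 → not met
5. EPIRB battery test 39 days ago vs limit 60 → met
6. hull inspection 53 days ago vs limit 60 → met
7. crew without survival-suit assignment 3 > 2 → not met
8. catch-reporting audit 42 days ago vs limit 45 → met
9. condition 'operates beyond 50 nautical miles' holds; protection-and-indemnity coverage $700,000 ≥ $625,000 → met
Not met: 1, 3, 4, 7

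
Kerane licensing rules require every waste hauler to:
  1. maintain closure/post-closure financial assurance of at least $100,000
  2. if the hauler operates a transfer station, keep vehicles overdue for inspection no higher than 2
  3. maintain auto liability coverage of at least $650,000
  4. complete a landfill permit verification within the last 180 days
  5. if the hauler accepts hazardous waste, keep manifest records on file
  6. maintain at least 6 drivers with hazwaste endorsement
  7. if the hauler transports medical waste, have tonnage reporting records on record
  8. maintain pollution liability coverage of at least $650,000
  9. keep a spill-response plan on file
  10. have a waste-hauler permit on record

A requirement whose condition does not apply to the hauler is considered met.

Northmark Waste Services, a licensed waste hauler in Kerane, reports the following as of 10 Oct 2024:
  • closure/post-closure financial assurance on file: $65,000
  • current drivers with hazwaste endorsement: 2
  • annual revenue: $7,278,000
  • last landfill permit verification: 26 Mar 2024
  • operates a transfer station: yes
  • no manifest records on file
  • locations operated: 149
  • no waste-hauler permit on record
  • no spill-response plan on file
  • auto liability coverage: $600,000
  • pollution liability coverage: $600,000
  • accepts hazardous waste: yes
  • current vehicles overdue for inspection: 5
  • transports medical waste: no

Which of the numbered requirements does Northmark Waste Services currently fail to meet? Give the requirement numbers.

1. closure/post-closure financial assurance $65,000 < $100,000 → not met
2. condition 'operates a transfer station' holds; vehicles overdue for inspection 5 > 2 → not met
3. auto liability coverage $600,000 < $650,000 → not met
4. landfill permit verification 198 days ago vs limit 180 → not met
5. condition 'accepts hazardous waste' holds; manifest records absent → not met
6. drivers with hazwaste endorsement 2 < 6 → not met
7. condition 'transports medical waste' does not hold → requirement n/a → met
8. pollution liability coverage $600,000 < $650,000 → not met
9. spill-response plan absent → not met
10. waste-hauler permit absent → not met
Not met: 1, 2, 3, 4, 5, 6, 8, 9, 10

1, 2, 3, 4, 5, 6, 8, 9, 10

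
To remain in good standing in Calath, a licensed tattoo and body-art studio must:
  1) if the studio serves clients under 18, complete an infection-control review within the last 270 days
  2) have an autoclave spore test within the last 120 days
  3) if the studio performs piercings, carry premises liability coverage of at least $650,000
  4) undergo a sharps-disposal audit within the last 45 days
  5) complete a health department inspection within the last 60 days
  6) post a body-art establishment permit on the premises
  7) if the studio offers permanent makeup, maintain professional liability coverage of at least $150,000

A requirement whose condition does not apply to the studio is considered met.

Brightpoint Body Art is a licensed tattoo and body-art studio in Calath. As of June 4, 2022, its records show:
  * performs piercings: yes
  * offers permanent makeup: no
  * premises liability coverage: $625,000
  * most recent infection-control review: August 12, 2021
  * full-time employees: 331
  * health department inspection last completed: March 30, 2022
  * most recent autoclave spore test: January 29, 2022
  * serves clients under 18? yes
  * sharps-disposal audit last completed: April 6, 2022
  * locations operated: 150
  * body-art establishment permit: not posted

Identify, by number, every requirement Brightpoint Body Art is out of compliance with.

1. condition 'serves clients under 18' holds; infection-control review 296 days ago vs limit 270 → not met
2. autoclave spore test 126 days ago vs limit 120 → not met
3. condition 'performs piercings' holds; premises liability coverage $625,000 < $650,000 → not met
4. sharps-disposal audit 59 days ago vs limit 45 → not met
5. health department inspection 66 days ago vs limit 60 → not met
6. body-art establishment permit absent → not met
7. condition 'offers permanent makeup' does not hold → requirement n/a → met
Not met: 1, 2, 3, 4, 5, 6

1, 2, 3, 4, 5, 6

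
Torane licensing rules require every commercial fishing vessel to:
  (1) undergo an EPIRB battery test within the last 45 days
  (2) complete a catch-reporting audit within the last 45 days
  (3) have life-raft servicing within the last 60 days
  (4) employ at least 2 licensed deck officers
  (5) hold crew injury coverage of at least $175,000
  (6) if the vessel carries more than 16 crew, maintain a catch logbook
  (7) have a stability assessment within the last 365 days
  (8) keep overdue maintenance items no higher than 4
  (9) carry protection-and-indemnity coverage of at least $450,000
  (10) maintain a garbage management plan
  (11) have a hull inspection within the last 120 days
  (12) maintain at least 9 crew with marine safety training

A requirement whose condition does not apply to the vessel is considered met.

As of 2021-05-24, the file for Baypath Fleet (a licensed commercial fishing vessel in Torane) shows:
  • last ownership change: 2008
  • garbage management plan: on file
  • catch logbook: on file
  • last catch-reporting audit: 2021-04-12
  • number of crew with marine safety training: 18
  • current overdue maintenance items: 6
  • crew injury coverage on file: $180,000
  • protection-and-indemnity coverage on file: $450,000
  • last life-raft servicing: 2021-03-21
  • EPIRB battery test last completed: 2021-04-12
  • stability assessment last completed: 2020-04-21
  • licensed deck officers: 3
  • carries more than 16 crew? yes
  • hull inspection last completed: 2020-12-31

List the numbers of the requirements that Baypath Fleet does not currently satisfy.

1. EPIRB battery test 42 days ago vs limit 45 → met
2. catch-reporting audit 42 days ago vs limit 45 → met
3. life-raft servicing 64 days ago vs limit 60 → not met
4. licensed deck officers 3 ≥ 2 → met
5. crew injury coverage $180,000 ≥ $175,000 → met
6. condition 'carries more than 16 crew' holds; catch logbook present → met
7. stability assessment 398 days ago vs limit 365 → not met
8. overdue maintenance items 6 > 4 → not met
9. protection-and-indemnity coverage $450,000 ≥ $450,000 → met
10. garbage management plan present → met
11. hull inspection 144 days ago vs limit 120 → not met
12. crew with marine safety training 18 ≥ 9 → met
Not met: 3, 7, 8, 11

3, 7, 8, 11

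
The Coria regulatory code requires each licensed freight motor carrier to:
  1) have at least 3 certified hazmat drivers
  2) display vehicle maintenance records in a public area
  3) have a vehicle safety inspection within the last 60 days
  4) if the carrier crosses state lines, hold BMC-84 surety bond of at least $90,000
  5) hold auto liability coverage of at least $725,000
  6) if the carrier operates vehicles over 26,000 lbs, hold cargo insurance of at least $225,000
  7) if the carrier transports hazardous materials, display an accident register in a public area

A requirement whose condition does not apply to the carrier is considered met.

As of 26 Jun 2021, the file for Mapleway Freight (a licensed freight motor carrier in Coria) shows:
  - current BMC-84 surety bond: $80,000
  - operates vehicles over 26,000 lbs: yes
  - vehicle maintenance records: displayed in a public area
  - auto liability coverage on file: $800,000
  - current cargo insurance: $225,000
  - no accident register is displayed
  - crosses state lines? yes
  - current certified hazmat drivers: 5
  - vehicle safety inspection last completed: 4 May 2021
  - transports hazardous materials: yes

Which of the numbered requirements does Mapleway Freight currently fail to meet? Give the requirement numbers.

1. certified hazmat drivers 5 ≥ 3 → met
2. vehicle maintenance records present → met
3. vehicle safety inspection 53 days ago vs limit 60 → met
4. condition 'crosses state lines' holds; BMC-84 surety bond $80,000 < $90,000 → not met
5. auto liability coverage $800,000 ≥ $725,000 → met
6. condition 'operates vehicles over 26,000 lbs' holds; cargo insurance $225,000 ≥ $225,000 → met
7. condition 'transports hazardous materials' holds; accident register absent → not met
Not met: 4, 7

4, 7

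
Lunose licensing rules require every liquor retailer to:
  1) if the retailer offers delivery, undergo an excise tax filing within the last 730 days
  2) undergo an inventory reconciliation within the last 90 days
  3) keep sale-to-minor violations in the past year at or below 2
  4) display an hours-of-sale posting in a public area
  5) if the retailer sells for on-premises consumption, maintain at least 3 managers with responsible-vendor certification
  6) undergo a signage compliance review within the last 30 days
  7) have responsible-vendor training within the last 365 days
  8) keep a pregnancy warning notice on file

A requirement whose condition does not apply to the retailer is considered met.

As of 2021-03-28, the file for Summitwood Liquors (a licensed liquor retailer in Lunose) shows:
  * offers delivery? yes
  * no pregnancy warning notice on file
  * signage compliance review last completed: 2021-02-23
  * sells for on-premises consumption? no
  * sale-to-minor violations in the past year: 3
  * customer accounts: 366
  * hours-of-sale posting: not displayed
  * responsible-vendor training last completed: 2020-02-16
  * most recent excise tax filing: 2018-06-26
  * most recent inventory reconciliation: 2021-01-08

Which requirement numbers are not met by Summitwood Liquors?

1. condition 'offers delivery' holds; excise tax filing 1006 days ago vs limit 730 → not met
2. inventory reconciliation 79 days ago vs limit 90 → met
3. sale-to-minor violations in the past year 3 > 2 → not met
4. hours-of-sale posting absent → not met
5. condition 'sells for on-premises consumption' does not hold → requirement n/a → met
6. signage compliance review 33 days ago vs limit 30 → not met
7. responsible-vendor training 406 days ago vs limit 365 → not met
8. pregnancy warning notice absent → not met
Not met: 1, 3, 4, 6, 7, 8

1, 3, 4, 6, 7, 8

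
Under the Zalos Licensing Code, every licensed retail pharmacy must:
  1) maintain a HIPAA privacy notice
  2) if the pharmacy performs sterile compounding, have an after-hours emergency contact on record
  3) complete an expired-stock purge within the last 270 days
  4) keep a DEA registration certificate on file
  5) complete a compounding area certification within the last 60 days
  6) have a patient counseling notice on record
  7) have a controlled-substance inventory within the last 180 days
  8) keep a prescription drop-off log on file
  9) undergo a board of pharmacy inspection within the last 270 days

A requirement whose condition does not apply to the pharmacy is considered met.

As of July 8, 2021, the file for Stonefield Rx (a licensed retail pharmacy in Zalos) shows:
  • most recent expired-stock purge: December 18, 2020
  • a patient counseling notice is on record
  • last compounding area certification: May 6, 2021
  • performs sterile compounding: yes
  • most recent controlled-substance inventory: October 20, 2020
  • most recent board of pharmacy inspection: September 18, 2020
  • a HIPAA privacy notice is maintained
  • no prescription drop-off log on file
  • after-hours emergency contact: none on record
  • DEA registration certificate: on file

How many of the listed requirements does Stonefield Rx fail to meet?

5

1. HIPAA privacy notice present → met
2. condition 'performs sterile compounding' holds; after-hours emergency contact absent → not met
3. expired-stock purge 202 days ago vs limit 270 → met
4. DEA registration certificate present → met
5. compounding area certification 63 days ago vs limit 60 → not met
6. patient counseling notice present → met
7. controlled-substance inventory 261 days ago vs limit 180 → not met
8. prescription drop-off log absent → not met
9. board of pharmacy inspection 293 days ago vs limit 270 → not met
Not met: 5 of 9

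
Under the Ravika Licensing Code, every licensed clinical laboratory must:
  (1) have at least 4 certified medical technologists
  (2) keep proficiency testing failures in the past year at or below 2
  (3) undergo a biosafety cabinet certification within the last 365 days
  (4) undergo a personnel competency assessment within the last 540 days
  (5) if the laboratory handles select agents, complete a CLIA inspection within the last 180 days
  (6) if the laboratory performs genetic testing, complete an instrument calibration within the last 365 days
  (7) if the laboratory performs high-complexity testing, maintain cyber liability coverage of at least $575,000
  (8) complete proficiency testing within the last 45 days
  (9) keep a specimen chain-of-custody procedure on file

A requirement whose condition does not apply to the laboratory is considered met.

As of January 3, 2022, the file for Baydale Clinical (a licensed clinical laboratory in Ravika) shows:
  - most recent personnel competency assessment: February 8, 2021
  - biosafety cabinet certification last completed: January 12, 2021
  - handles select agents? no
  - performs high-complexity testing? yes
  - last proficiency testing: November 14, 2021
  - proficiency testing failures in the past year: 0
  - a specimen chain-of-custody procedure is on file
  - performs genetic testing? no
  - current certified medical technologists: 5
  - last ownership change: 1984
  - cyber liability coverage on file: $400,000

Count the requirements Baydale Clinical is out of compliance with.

2

1. certified medical technologists 5 ≥ 4 → met
2. proficiency testing failures in the past year 0 ≤ 2 → met
3. biosafety cabinet certification 356 days ago vs limit 365 → met
4. personnel competency assessment 329 days ago vs limit 540 → met
5. condition 'handles select agents' does not hold → requirement n/a → met
6. condition 'performs genetic testing' does not hold → requirement n/a → met
7. condition 'performs high-complexity testing' holds; cyber liability coverage $400,000 < $575,000 → not met
8. proficiency testing 50 days ago vs limit 45 → not met
9. specimen chain-of-custody procedure present → met
Not met: 2 of 9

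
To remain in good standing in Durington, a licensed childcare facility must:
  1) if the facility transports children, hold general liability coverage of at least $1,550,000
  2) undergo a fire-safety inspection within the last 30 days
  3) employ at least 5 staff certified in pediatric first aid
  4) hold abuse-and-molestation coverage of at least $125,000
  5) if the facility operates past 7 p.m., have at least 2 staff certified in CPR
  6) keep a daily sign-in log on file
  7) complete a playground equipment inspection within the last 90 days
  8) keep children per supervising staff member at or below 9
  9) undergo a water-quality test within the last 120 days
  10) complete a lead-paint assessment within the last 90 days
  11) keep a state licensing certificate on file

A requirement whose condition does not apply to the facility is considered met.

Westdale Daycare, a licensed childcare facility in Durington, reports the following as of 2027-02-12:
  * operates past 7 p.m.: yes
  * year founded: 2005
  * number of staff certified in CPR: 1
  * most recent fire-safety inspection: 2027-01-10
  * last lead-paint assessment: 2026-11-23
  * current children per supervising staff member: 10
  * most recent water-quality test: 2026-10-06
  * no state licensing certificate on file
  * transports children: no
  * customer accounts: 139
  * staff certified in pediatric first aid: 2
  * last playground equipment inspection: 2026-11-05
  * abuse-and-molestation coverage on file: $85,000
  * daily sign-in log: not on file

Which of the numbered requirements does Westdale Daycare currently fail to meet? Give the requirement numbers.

2, 3, 4, 5, 6, 7, 8, 9, 11

1. condition 'transports children' does not hold → requirement n/a → met
2. fire-safety inspection 33 days ago vs limit 30 → not met
3. staff certified in pediatric first aid 2 < 5 → not met
4. abuse-and-molestation coverage $85,000 < $125,000 → not met
5. condition 'operates past 7 p.m.' holds; staff certified in CPR 1 < 2 → not met
6. daily sign-in log absent → not met
7. playground equipment inspection 99 days ago vs limit 90 → not met
8. children per supervising staff member 10 > 9 → not met
9. water-quality test 129 days ago vs limit 120 → not met
10. lead-paint assessment 81 days ago vs limit 90 → met
11. state licensing certificate absent → not met
Not met: 2, 3, 4, 5, 6, 7, 8, 9, 11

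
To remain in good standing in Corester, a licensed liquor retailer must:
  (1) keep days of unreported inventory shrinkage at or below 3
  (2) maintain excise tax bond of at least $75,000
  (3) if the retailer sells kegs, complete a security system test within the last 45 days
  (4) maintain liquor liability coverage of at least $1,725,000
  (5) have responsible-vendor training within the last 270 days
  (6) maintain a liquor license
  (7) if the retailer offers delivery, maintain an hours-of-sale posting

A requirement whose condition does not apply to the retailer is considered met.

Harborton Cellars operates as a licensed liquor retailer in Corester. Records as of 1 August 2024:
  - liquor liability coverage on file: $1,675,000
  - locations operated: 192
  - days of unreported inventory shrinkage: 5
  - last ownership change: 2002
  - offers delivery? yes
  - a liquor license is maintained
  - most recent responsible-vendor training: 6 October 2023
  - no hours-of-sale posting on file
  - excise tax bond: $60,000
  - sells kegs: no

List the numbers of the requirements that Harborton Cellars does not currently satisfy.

1. days of unreported inventory shrinkage 5 > 3 → not met
2. excise tax bond $60,000 < $75,000 → not met
3. condition 'sells kegs' does not hold → requirement n/a → met
4. liquor liability coverage $1,675,000 < $1,725,000 → not met
5. responsible-vendor training 300 days ago vs limit 270 → not met
6. liquor license present → met
7. condition 'offers delivery' holds; hours-of-sale posting absent → not met
Not met: 1, 2, 4, 5, 7

1, 2, 4, 5, 7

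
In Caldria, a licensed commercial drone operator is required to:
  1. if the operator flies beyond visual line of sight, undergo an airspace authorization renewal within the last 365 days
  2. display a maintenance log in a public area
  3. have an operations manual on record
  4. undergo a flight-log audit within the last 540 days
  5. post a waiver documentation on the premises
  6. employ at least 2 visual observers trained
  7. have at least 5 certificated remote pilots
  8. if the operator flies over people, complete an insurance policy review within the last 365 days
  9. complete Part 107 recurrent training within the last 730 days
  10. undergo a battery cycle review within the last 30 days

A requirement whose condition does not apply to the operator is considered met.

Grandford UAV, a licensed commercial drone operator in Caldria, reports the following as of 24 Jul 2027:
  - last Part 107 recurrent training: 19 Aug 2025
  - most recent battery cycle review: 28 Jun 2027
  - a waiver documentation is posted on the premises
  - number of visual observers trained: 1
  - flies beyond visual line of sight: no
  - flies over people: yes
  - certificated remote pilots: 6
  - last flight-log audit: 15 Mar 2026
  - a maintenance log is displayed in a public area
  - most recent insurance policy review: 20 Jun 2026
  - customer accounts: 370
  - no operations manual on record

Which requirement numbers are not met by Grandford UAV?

1. condition 'flies beyond visual line of sight' does not hold → requirement n/a → met
2. maintenance log present → met
3. operations manual absent → not met
4. flight-log audit 496 days ago vs limit 540 → met
5. waiver documentation present → met
6. visual observers trained 1 < 2 → not met
7. certificated remote pilots 6 ≥ 5 → met
8. condition 'flies over people' holds; insurance policy review 399 days ago vs limit 365 → not met
9. Part 107 recurrent training 704 days ago vs limit 730 → met
10. battery cycle review 26 days ago vs limit 30 → met
Not met: 3, 6, 8

3, 6, 8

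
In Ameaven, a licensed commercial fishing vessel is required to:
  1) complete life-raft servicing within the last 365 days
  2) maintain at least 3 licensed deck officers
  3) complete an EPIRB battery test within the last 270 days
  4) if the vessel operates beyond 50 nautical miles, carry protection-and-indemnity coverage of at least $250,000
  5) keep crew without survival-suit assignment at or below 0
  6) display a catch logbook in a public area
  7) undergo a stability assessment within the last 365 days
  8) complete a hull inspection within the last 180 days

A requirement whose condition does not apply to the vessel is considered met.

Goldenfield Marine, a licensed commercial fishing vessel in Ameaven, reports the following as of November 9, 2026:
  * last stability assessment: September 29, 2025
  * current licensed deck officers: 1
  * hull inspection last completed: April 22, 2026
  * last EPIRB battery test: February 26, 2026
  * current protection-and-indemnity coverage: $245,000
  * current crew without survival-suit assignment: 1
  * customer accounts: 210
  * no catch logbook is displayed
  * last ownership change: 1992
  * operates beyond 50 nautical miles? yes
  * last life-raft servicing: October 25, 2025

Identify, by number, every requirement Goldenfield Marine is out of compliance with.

1, 2, 4, 5, 6, 7, 8

1. life-raft servicing 380 days ago vs limit 365 → not met
2. licensed deck officers 1 < 3 → not met
3. EPIRB battery test 256 days ago vs limit 270 → met
4. condition 'operates beyond 50 nautical miles' holds; protection-and-indemnity coverage $245,000 < $250,000 → not met
5. crew without survival-suit assignment 1 > 0 → not met
6. catch logbook absent → not met
7. stability assessment 406 days ago vs limit 365 → not met
8. hull inspection 201 days ago vs limit 180 → not met
Not met: 1, 2, 4, 5, 6, 7, 8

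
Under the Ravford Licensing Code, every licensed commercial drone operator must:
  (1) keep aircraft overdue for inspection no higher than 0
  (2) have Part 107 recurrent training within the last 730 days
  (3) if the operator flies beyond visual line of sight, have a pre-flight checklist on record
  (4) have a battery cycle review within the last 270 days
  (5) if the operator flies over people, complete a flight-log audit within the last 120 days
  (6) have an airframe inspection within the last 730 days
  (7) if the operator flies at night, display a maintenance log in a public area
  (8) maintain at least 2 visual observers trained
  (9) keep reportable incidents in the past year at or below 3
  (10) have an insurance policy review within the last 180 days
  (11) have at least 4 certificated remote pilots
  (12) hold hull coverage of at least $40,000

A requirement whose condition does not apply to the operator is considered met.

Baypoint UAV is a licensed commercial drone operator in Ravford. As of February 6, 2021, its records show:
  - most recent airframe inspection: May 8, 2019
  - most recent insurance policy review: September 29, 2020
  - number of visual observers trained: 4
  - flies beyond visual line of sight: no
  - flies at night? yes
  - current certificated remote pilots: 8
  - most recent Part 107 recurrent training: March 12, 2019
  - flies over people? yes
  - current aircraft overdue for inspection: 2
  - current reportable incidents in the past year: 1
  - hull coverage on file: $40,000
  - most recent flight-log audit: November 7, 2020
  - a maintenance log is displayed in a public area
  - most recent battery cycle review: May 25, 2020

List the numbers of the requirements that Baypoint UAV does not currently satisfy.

1. aircraft overdue for inspection 2 > 0 → not met
2. Part 107 recurrent training 697 days ago vs limit 730 → met
3. condition 'flies beyond visual line of sight' does not hold → requirement n/a → met
4. battery cycle review 257 days ago vs limit 270 → met
5. condition 'flies over people' holds; flight-log audit 91 days ago vs limit 120 → met
6. airframe inspection 640 days ago vs limit 730 → met
7. condition 'flies at night' holds; maintenance log present → met
8. visual observers trained 4 ≥ 2 → met
9. reportable incidents in the past year 1 ≤ 3 → met
10. insurance policy review 130 days ago vs limit 180 → met
11. certificated remote pilots 8 ≥ 4 → met
12. hull coverage $40,000 ≥ $40,000 → met
Not met: 1

1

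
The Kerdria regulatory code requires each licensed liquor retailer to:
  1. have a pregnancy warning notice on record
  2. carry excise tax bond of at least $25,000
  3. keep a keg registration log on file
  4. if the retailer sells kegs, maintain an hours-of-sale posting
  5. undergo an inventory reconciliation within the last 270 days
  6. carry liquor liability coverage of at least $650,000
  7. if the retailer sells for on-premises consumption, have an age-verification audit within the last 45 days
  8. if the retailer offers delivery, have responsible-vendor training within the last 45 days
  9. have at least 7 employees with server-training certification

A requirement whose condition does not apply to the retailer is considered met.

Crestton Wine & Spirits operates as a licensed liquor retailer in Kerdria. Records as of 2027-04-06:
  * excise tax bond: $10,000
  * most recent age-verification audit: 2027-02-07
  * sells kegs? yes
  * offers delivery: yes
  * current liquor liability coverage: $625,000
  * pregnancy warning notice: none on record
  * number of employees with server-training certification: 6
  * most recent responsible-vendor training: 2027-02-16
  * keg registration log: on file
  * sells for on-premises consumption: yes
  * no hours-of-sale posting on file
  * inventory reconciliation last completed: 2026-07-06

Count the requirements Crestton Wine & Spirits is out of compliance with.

1. pregnancy warning notice absent → not met
2. excise tax bond $10,000 < $25,000 → not met
3. keg registration log present → met
4. condition 'sells kegs' holds; hours-of-sale posting absent → not met
5. inventory reconciliation 274 days ago vs limit 270 → not met
6. liquor liability coverage $625,000 < $650,000 → not met
7. condition 'sells for on-premises consumption' holds; age-verification audit 58 days ago vs limit 45 → not met
8. condition 'offers delivery' holds; responsible-vendor training 49 days ago vs limit 45 → not met
9. employees with server-training certification 6 < 7 → not met
Not met: 8 of 9

8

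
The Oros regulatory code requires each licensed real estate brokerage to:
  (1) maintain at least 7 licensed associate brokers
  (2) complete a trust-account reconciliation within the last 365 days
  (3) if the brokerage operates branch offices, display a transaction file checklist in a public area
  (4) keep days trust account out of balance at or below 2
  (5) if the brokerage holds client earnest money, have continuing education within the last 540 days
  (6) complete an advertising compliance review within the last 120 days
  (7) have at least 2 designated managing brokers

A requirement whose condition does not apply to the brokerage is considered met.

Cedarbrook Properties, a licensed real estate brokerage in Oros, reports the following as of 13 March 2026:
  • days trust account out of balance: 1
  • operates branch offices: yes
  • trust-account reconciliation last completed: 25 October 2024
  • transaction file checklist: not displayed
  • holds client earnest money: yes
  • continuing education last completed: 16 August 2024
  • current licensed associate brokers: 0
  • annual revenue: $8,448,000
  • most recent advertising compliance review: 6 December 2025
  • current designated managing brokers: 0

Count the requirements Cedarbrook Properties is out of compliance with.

5

1. licensed associate brokers 0 < 7 → not met
2. trust-account reconciliation 504 days ago vs limit 365 → not met
3. condition 'operates branch offices' holds; transaction file checklist absent → not met
4. days trust account out of balance 1 ≤ 2 → met
5. condition 'holds client earnest money' holds; continuing education 574 days ago vs limit 540 → not met
6. advertising compliance review 97 days ago vs limit 120 → met
7. designated managing brokers 0 < 2 → not met
Not met: 5 of 7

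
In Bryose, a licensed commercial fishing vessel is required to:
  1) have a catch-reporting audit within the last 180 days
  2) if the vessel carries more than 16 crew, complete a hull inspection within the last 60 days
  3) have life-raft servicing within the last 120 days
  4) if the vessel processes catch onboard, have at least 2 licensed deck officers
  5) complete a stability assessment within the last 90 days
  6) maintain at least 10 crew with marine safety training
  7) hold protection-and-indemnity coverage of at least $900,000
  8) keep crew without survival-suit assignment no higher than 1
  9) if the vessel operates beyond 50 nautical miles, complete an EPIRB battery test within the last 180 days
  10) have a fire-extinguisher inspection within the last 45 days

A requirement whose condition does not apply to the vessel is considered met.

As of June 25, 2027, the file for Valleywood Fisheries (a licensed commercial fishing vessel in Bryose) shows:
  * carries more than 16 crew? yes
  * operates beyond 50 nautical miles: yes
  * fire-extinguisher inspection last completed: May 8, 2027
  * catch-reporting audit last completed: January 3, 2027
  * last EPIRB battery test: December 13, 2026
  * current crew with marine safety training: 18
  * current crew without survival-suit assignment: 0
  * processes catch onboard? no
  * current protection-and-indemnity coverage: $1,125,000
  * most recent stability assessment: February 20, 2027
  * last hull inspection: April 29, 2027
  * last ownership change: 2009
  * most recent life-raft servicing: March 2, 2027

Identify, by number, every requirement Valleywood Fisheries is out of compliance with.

5, 9, 10

1. catch-reporting audit 173 days ago vs limit 180 → met
2. condition 'carries more than 16 crew' holds; hull inspection 57 days ago vs limit 60 → met
3. life-raft servicing 115 days ago vs limit 120 → met
4. condition 'processes catch onboard' does not hold → requirement n/a → met
5. stability assessment 125 days ago vs limit 90 → not met
6. crew with marine safety training 18 ≥ 10 → met
7. protection-and-indemnity coverage $1,125,000 ≥ $900,000 → met
8. crew without survival-suit assignment 0 ≤ 1 → met
9. condition 'operates beyond 50 nautical miles' holds; EPIRB battery test 194 days ago vs limit 180 → not met
10. fire-extinguisher inspection 48 days ago vs limit 45 → not met
Not met: 5, 9, 10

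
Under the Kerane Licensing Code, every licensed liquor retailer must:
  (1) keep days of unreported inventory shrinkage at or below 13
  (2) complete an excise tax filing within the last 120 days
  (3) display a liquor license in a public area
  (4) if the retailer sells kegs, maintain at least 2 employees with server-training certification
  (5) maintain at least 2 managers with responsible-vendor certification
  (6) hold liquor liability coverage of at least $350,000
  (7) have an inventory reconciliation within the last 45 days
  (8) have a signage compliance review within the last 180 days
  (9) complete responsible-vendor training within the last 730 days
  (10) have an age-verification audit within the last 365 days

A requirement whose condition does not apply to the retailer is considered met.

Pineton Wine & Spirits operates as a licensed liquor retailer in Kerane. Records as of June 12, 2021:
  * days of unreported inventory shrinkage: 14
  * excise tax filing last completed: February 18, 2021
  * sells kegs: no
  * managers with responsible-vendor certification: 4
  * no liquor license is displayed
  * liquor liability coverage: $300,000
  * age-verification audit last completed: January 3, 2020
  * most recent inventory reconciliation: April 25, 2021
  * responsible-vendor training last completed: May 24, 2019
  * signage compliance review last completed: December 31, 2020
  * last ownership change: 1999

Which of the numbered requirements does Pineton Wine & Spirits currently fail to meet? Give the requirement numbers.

1, 3, 6, 7, 9, 10

1. days of unreported inventory shrinkage 14 > 13 → not met
2. excise tax filing 114 days ago vs limit 120 → met
3. liquor license absent → not met
4. condition 'sells kegs' does not hold → requirement n/a → met
5. managers with responsible-vendor certification 4 ≥ 2 → met
6. liquor liability coverage $300,000 < $350,000 → not met
7. inventory reconciliation 48 days ago vs limit 45 → not met
8. signage compliance review 163 days ago vs limit 180 → met
9. responsible-vendor training 750 days ago vs limit 730 → not met
10. age-verification audit 526 days ago vs limit 365 → not met
Not met: 1, 3, 6, 7, 9, 10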